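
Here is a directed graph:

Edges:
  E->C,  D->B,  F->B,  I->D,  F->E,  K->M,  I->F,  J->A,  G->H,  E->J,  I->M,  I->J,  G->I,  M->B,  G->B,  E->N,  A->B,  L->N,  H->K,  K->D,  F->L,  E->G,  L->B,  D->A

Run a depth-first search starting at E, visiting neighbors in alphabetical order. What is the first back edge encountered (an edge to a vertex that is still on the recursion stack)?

F->E

DFS from E (visiting neighbors in alphabetical order); mark gray on enter, black on exit:
E gray
  C gray
  C black
  G gray
    B gray
    B black
    H gray
      K gray
        D gray
          A gray
            A→B: B black — skip
          A black
          D→B: B black — skip
        D black
        M gray
          M→B: B black — skip
        M black
      K black
    H black
    I gray
      I→D: D black — skip
      F gray
        F→B: B black — skip
        F→E: E is gray → back edge
First back edge: F → E.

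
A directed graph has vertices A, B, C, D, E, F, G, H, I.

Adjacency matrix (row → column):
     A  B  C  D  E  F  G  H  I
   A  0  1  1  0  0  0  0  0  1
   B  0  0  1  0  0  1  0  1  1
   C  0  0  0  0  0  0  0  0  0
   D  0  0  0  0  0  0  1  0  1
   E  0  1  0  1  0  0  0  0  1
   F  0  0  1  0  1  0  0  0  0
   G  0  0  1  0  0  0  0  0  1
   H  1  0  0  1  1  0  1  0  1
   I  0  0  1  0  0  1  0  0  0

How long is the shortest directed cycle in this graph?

For each vertex v, BFS finds the shortest path from v back to v.
The shortest such closed walk is H → A → B → H, length 3.

3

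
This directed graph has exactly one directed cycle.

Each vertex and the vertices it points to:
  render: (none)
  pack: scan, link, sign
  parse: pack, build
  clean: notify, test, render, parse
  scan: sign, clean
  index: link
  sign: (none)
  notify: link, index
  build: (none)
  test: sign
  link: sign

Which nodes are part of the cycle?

pack, scan, clean, parse

DFS with gray/black marking from clean:
clean gray
  notify gray
    link gray
      sign gray
      sign black
    link black
    index gray
      index→link: link black — skip
    index black
  notify black
  test gray
    test→sign: sign black — skip
  test black
  render gray
  render black
  parse gray
    pack gray
      scan gray
        scan→sign: sign black — skip
        scan→clean: clean is gray → back edge
Back edge closes the cycle clean → parse → pack → scan → clean; its vertices are {pack, scan, clean, parse}.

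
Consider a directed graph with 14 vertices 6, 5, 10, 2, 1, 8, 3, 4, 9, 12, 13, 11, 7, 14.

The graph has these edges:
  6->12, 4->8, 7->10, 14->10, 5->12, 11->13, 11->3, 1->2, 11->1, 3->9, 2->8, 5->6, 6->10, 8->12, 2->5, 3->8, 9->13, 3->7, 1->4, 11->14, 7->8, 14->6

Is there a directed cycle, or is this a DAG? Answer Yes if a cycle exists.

No

DFS with white/gray/black marking, starting from 8:
8 gray
  12 gray
  12 black
8 black
6 gray
  10 gray
  10 black
  6→12: 12 black — skip
6 black
5 gray
  5→6: 6 black — skip
  5→12: 12 black — skip
5 black
2 gray
  2→8: 8 black — skip
  2→5: 5 black — skip
2 black
1 gray
  1→2: 2 black — skip
  4 gray
    4→8: 8 black — skip
  4 black
1 black
3 gray
  7 gray
    7→10: 10 black — skip
    7→8: 8 black — skip
  7 black
  9 gray
    13 gray
    13 black
  9 black
  3→8: 8 black — skip
3 black
11 gray
  11→3: 3 black — skip
  14 gray
    14→10: 10 black — skip
    14→6: 6 black — skip
  14 black
  11→13: 13 black — skip
  11→1: 1 black — skip
11 black
Every edge goes to a white or black vertex — no back edge, so the graph is acyclic.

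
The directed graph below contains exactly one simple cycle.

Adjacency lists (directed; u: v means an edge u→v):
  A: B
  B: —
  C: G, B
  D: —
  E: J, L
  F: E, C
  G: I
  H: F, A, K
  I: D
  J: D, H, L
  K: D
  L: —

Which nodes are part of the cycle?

E, F, H, J

DFS with gray/black marking from H:
H gray
  F gray
    E gray
      J gray
        D gray
        D black
        J→H: H is gray → back edge
Back edge closes the cycle H → F → E → J → H; its vertices are {E, F, H, J}.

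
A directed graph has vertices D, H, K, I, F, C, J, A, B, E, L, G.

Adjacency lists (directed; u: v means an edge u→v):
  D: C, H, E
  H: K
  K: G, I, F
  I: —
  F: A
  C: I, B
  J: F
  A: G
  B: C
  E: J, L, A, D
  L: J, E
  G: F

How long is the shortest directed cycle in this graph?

2

For each vertex v, BFS finds the shortest path from v back to v.
The shortest such closed walk is D → E → D, length 2.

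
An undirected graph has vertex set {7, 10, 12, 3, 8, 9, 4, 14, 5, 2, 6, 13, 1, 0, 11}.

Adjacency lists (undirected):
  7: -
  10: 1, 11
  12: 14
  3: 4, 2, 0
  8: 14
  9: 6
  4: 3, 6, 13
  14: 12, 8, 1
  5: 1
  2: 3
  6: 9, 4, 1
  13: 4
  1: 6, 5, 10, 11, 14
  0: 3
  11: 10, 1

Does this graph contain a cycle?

Yes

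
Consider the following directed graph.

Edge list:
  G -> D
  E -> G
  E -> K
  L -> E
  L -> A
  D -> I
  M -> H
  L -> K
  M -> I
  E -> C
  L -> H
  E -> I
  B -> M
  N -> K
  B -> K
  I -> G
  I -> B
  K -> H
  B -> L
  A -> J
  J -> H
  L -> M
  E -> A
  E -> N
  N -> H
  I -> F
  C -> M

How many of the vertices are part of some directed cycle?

8

A vertex is on a directed cycle iff it belongs to a strongly connected component of size ≥ 2 (or has a self-loop).
The vertices on cycles are {B, C, D, E, G, I, L, M} — 8 in total.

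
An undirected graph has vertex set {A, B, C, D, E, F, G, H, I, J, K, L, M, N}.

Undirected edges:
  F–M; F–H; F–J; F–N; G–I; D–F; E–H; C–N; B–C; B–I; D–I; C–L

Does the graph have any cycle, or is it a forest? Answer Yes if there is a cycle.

DFS, tracking each vertex's parent; an edge to a visited non-parent vertex closes a cycle.
Start from B:
visit B (parent –)
  visit C (parent B)
    visit L (parent C)
      L–C: parent, skip
    C–B: parent, skip
    visit N (parent C)
      N–C: parent, skip
      visit F (parent N)
        visit D (parent F)
          visit I (parent D)
            I–D: parent, skip
            I–B: B visited and ≠ parent → cycle
Cycle: B – C – N – F – D – I – B.

Yes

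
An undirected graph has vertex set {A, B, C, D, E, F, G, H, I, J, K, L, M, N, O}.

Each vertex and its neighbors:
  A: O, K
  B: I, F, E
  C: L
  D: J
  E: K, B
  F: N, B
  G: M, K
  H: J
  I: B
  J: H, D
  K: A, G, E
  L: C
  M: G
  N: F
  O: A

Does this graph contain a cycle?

No

DFS, tracking each vertex's parent; an edge to a visited non-parent vertex closes a cycle.
Start from C:
visit C (parent –)
  visit L (parent C)
    L–C: parent, skip
visit A (parent –)
  visit O (parent A)
    O–A: parent, skip
  visit K (parent A)
    K–A: parent, skip
    visit G (parent K)
      visit M (parent G)
        M–G: parent, skip
      G–K: parent, skip
    visit E (parent K)
      E–K: parent, skip
      visit B (parent E)
        visit I (parent B)
          I–B: parent, skip
        visit F (parent B)
          visit N (parent F)
            N–F: parent, skip
          F–B: parent, skip
        B–E: parent, skip
visit D (parent –)
  visit J (parent D)
    visit H (parent J)
      H–J: parent, skip
    J–D: parent, skip
No non-parent visited neighbor found — the graph is a forest.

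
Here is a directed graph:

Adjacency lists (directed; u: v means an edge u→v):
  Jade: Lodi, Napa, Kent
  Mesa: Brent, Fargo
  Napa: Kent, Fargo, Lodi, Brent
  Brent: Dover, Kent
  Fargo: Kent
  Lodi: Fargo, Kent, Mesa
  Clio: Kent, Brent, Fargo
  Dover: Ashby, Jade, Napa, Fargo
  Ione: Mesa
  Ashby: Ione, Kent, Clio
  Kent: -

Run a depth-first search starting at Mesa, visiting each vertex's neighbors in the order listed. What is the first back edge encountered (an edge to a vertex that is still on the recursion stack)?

DFS from Mesa (visiting each vertex's neighbors in the order listed); mark gray on enter, black on exit:
Mesa gray
  Brent gray
    Dover gray
      Ashby gray
        Ione gray
          Ione→Mesa: Mesa is gray → back edge
First back edge: Ione → Mesa.

Ione→Mesa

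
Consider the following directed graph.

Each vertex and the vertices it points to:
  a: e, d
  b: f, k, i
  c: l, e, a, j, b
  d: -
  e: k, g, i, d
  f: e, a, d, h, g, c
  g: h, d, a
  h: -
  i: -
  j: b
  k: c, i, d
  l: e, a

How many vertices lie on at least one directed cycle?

A vertex is on a directed cycle iff it belongs to a strongly connected component of size ≥ 2 (or has a self-loop).
The vertices on cycles are {a, b, c, e, f, g, j, k, l} — 9 in total.

9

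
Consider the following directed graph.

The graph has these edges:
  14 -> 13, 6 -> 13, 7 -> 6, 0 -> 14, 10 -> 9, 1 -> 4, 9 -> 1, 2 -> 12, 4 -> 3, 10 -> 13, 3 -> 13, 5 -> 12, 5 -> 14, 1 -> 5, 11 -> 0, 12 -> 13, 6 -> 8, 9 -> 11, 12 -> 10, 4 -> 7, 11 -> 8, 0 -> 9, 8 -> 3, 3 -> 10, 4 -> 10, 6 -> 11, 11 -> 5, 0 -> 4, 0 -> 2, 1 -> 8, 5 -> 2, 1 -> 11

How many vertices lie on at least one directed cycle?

13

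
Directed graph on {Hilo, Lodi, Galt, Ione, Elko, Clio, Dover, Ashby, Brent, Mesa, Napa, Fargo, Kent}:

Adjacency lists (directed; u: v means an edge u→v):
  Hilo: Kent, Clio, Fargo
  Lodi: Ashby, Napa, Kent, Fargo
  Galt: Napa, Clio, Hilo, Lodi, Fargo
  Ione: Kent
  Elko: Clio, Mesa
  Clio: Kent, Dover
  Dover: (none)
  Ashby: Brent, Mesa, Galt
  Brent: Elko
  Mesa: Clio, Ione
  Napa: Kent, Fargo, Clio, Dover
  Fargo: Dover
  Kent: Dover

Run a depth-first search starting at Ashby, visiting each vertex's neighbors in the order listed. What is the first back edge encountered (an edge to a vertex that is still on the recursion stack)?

DFS from Ashby (visiting each vertex's neighbors in the order listed); mark gray on enter, black on exit:
Ashby gray
  Brent gray
    Elko gray
      Clio gray
        Kent gray
          Dover gray
          Dover black
        Kent black
        Clio→Dover: Dover black — skip
      Clio black
      Mesa gray
        Mesa→Clio: Clio black — skip
        Ione gray
          Ione→Kent: Kent black — skip
        Ione black
      Mesa black
    Elko black
  Brent black
  Ashby→Mesa: Mesa black — skip
  Galt gray
    Napa gray
      Napa→Kent: Kent black — skip
      Fargo gray
        Fargo→Dover: Dover black — skip
      Fargo black
      Napa→Clio: Clio black — skip
      Napa→Dover: Dover black — skip
    Napa black
    Galt→Clio: Clio black — skip
    Hilo gray
      Hilo→Kent: Kent black — skip
      Hilo→Clio: Clio black — skip
      Hilo→Fargo: Fargo black — skip
    Hilo black
    Lodi gray
      Lodi→Ashby: Ashby is gray → back edge
First back edge: Lodi → Ashby.

Lodi→Ashby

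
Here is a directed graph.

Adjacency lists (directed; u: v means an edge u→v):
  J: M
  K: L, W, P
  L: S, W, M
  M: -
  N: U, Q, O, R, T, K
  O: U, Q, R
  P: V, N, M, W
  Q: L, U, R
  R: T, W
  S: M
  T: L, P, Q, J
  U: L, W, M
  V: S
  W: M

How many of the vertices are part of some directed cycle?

A vertex is on a directed cycle iff it belongs to a strongly connected component of size ≥ 2 (or has a self-loop).
The vertices on cycles are {K, N, O, P, Q, R, T} — 7 in total.

7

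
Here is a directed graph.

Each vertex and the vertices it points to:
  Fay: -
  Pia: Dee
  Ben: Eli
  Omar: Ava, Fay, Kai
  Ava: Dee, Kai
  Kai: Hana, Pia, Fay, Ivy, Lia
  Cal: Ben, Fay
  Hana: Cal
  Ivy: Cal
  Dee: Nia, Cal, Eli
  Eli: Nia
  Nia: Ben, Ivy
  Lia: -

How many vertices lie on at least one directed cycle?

5

A vertex is on a directed cycle iff it belongs to a strongly connected component of size ≥ 2 (or has a self-loop).
The vertices on cycles are {Ben, Cal, Eli, Ivy, Nia} — 5 in total.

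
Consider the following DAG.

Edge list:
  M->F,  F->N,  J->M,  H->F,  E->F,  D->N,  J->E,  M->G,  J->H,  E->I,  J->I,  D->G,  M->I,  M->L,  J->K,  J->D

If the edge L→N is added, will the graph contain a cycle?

Adding L→N creates a cycle iff N can already reach L.
Explore from N: no path reaches L. The graph stays acyclic.

No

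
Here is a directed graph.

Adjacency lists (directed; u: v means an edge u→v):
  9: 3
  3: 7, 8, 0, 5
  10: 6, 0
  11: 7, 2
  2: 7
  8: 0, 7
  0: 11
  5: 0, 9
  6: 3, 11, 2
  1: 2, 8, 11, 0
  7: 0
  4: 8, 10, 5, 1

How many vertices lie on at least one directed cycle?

A vertex is on a directed cycle iff it belongs to a strongly connected component of size ≥ 2 (or has a self-loop).
The vertices on cycles are {0, 2, 3, 5, 7, 9, 11} — 7 in total.

7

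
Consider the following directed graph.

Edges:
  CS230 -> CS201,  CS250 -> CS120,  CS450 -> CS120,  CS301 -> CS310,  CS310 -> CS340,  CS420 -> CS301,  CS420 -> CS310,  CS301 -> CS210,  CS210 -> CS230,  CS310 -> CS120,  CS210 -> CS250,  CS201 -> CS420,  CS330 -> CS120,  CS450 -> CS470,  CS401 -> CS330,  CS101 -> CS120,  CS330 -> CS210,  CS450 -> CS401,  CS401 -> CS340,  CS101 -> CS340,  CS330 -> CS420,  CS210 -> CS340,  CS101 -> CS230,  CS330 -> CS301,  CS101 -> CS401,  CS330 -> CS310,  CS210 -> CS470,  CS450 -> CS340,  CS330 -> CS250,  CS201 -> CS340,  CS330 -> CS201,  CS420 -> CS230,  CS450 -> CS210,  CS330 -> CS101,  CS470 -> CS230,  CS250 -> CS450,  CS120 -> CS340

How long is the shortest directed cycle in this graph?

3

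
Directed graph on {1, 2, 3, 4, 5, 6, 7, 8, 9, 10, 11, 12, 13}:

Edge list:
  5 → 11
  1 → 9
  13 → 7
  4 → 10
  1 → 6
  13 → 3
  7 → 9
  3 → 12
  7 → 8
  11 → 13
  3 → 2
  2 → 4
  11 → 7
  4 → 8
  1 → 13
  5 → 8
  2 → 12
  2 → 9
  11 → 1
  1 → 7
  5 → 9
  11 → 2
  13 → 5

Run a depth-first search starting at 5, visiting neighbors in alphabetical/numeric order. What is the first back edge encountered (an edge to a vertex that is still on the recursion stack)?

DFS from 5 (visiting neighbors in alphabetical/numeric order); mark gray on enter, black on exit:
5 gray
  8 gray
  8 black
  9 gray
  9 black
  11 gray
    1 gray
      6 gray
      6 black
      7 gray
        7→8: 8 black — skip
        7→9: 9 black — skip
      7 black
      1→9: 9 black — skip
      13 gray
        3 gray
          2 gray
            4 gray
              4→8: 8 black — skip
              10 gray
              10 black
            4 black
            2→9: 9 black — skip
            12 gray
            12 black
          2 black
          3→12: 12 black — skip
        3 black
        13→5: 5 is gray → back edge
First back edge: 13 → 5.

13->5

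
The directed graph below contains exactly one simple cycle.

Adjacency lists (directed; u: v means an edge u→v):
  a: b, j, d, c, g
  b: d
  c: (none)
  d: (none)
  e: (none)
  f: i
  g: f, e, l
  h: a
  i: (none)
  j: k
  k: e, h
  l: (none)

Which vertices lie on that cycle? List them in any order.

a, h, j, k

DFS with gray/black marking from a:
a gray
  b gray
    d gray
    d black
  b black
  j gray
    k gray
      e gray
      e black
      h gray
        h→a: a is gray → back edge
Back edge closes the cycle a → j → k → h → a; its vertices are {a, h, j, k}.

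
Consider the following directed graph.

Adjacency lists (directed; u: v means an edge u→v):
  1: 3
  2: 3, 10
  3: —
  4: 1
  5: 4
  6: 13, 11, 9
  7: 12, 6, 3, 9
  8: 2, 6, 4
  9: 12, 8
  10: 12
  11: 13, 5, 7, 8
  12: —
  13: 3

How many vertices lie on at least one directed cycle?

A vertex is on a directed cycle iff it belongs to a strongly connected component of size ≥ 2 (or has a self-loop).
The vertices on cycles are {6, 7, 8, 9, 11} — 5 in total.

5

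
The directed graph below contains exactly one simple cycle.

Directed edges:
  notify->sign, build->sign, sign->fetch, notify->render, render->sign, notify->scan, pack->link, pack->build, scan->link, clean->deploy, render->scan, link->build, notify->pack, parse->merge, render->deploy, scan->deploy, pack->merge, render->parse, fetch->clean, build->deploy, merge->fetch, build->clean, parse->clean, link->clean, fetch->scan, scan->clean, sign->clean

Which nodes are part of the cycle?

DFS with gray/black marking from link:
link gray
  build gray
    deploy gray
    deploy black
    sign gray
      clean gray
        clean→deploy: deploy black — skip
      clean black
      fetch gray
        fetch→clean: clean black — skip
        scan gray
          scan→deploy: deploy black — skip
          scan→link: link is gray → back edge
Back edge closes the cycle link → build → sign → fetch → scan → link; its vertices are {link, scan, sign, build, fetch}.

link, scan, sign, build, fetch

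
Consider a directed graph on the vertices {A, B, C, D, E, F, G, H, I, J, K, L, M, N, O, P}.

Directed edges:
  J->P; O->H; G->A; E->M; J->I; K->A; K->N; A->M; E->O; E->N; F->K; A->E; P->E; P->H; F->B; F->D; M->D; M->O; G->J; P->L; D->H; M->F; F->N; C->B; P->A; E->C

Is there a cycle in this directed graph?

DFS with white/gray/black marking, starting from D:
D gray
  H gray
  H black
D black
A gray
  E gray
    N gray
    N black
    O gray
      O→H: H black — skip
    O black
    C gray
      B gray
      B black
    C black
    M gray
      M→D: D black — skip
      F gray
        K gray
          K→A: A is gray → back edge
Back edge found, so a cycle exists: A → E → M → F → K → A.

Yes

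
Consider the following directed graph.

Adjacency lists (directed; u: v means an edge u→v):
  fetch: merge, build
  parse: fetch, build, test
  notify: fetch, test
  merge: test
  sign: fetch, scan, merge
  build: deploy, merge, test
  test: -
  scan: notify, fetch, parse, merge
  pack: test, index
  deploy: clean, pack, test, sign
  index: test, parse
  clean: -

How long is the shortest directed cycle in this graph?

For each vertex v, BFS finds the shortest path from v back to v.
The shortest such closed walk is deploy → sign → fetch → build → deploy, length 4.

4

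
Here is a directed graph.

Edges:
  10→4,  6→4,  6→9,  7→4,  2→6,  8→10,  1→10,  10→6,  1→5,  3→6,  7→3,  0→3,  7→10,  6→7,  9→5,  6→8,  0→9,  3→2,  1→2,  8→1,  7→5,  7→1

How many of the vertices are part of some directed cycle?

7

A vertex is on a directed cycle iff it belongs to a strongly connected component of size ≥ 2 (or has a self-loop).
The vertices on cycles are {1, 2, 3, 6, 7, 8, 10} — 7 in total.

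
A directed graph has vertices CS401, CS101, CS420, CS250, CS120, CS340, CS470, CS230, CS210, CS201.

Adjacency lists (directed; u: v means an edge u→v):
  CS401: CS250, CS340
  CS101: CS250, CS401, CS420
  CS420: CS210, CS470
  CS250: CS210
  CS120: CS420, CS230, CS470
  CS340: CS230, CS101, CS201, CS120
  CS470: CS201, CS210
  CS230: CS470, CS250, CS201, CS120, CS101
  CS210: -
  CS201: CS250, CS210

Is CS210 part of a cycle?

No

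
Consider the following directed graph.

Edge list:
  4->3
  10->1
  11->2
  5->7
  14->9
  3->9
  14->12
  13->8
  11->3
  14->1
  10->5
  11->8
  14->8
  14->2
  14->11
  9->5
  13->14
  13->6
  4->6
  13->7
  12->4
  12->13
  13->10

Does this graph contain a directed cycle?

Yes

DFS with white/gray/black marking, starting from 8:
8 gray
8 black
7 gray
7 black
12 gray
  13 gray
    13→7: 7 black — skip
    14 gray
      9 gray
        5 gray
          5→7: 7 black — skip
        5 black
      9 black
      1 gray
      1 black
      14→8: 8 black — skip
      11 gray
        11→8: 8 black — skip
        3 gray
          3→9: 9 black — skip
        3 black
        2 gray
        2 black
      11 black
      14→2: 2 black — skip
      14→12: 12 is gray → back edge
Back edge found, so a cycle exists: 12 → 13 → 14 → 12.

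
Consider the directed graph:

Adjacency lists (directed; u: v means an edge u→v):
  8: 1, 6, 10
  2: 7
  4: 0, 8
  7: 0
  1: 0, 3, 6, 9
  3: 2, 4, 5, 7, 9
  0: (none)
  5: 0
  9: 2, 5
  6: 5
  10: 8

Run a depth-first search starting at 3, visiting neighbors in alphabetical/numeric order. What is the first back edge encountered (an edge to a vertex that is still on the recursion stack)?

1→3

DFS from 3 (visiting neighbors in alphabetical/numeric order); mark gray on enter, black on exit:
3 gray
  2 gray
    7 gray
      0 gray
      0 black
    7 black
  2 black
  4 gray
    4→0: 0 black — skip
    8 gray
      1 gray
        1→0: 0 black — skip
        1→3: 3 is gray → back edge
First back edge: 1 → 3.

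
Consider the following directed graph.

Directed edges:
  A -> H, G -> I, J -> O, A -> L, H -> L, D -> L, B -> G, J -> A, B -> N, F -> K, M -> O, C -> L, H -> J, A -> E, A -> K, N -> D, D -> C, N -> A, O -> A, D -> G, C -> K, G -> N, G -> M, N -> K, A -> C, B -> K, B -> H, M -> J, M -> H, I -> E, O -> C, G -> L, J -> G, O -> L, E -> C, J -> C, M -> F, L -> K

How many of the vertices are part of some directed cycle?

A vertex is on a directed cycle iff it belongs to a strongly connected component of size ≥ 2 (or has a self-loop).
The vertices on cycles are {A, D, G, H, J, M, N, O} — 8 in total.

8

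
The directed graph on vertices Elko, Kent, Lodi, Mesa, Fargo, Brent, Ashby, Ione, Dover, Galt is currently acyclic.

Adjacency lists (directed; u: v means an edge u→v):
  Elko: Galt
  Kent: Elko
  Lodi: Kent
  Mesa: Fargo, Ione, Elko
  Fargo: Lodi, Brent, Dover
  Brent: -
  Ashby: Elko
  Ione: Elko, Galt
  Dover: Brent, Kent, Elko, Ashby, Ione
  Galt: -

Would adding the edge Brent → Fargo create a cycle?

Adding Brent→Fargo creates a cycle iff Fargo can already reach Brent.
Path from Fargo: Fargo → Brent.
So Fargo → … → Brent → Fargo is a cycle.

Yes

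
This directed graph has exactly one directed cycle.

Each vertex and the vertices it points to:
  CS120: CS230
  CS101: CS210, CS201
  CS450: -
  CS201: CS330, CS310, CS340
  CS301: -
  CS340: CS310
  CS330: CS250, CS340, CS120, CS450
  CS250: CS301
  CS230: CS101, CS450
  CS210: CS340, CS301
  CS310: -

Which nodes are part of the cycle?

DFS with gray/black marking from CS101:
CS101 gray
  CS210 gray
    CS340 gray
      CS310 gray
      CS310 black
    CS340 black
    CS301 gray
    CS301 black
  CS210 black
  CS201 gray
    CS330 gray
      CS250 gray
        CS250→CS301: CS301 black — skip
      CS250 black
      CS330→CS340: CS340 black — skip
      CS120 gray
        CS230 gray
          CS230→CS101: CS101 is gray → back edge
Back edge closes the cycle CS101 → CS201 → CS330 → CS120 → CS230 → CS101; its vertices are {CS101, CS120, CS201, CS230, CS330}.

CS101, CS120, CS201, CS230, CS330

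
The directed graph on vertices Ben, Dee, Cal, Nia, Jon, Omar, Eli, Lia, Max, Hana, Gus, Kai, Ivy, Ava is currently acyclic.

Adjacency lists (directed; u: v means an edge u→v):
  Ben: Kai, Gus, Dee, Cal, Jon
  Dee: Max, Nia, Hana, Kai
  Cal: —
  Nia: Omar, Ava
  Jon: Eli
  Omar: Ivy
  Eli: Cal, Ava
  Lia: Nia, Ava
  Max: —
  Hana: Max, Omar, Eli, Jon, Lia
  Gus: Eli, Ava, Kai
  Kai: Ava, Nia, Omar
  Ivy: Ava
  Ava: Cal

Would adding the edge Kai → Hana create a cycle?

Adding Kai→Hana creates a cycle iff Hana can already reach Kai.
Explore from Hana: no path reaches Kai. The graph stays acyclic.

No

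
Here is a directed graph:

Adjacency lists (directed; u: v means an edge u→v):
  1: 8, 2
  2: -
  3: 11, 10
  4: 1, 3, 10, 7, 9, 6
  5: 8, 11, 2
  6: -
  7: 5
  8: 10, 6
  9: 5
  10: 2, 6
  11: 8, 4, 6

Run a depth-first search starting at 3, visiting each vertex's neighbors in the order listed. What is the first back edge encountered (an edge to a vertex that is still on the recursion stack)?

DFS from 3 (visiting each vertex's neighbors in the order listed); mark gray on enter, black on exit:
3 gray
  11 gray
    8 gray
      10 gray
        2 gray
        2 black
        6 gray
        6 black
      10 black
      8→6: 6 black — skip
    8 black
    4 gray
      1 gray
        1→8: 8 black — skip
        1→2: 2 black — skip
      1 black
      4→3: 3 is gray → back edge
First back edge: 4 → 3.

4→3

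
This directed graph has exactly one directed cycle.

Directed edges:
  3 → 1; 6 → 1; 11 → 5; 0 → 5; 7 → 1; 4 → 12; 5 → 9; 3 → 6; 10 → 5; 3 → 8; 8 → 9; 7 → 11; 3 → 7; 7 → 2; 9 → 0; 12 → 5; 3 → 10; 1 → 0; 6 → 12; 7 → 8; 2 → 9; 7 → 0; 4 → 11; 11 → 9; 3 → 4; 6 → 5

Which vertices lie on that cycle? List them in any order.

0, 5, 9

DFS with gray/black marking from 5:
5 gray
  9 gray
    0 gray
      0→5: 5 is gray → back edge
Back edge closes the cycle 5 → 9 → 0 → 5; its vertices are {0, 5, 9}.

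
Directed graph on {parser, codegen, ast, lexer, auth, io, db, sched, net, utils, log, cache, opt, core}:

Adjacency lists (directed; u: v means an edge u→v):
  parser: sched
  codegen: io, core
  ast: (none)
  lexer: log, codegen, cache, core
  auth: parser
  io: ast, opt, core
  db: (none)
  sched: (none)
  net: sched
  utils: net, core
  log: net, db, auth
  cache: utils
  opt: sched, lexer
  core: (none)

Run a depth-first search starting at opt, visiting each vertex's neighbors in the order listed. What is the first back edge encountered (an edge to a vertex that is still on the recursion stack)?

io->opt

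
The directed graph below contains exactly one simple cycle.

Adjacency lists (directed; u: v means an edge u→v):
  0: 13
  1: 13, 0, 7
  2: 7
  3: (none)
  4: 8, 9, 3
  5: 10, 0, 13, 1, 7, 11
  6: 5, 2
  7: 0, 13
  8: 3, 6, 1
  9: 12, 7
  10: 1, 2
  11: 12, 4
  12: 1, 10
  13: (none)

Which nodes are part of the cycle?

DFS with gray/black marking from 11:
11 gray
  12 gray
    1 gray
      13 gray
      13 black
      0 gray
        0→13: 13 black — skip
      0 black
      7 gray
        7→0: 0 black — skip
        7→13: 13 black — skip
      7 black
    1 black
    10 gray
      10→1: 1 black — skip
      2 gray
        2→7: 7 black — skip
      2 black
    10 black
  12 black
  4 gray
    8 gray
      3 gray
      3 black
      6 gray
        5 gray
          5→10: 10 black — skip
          5→0: 0 black — skip
          5→13: 13 black — skip
          5→1: 1 black — skip
          5→7: 7 black — skip
          5→11: 11 is gray → back edge
Back edge closes the cycle 11 → 4 → 8 → 6 → 5 → 11; its vertices are {4, 5, 6, 8, 11}.

4, 5, 6, 8, 11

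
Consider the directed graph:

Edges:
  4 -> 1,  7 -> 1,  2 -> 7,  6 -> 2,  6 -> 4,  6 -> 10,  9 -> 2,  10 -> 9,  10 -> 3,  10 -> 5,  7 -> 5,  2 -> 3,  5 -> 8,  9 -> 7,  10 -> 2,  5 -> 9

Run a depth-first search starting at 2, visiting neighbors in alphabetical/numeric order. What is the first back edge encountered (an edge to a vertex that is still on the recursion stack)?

9->2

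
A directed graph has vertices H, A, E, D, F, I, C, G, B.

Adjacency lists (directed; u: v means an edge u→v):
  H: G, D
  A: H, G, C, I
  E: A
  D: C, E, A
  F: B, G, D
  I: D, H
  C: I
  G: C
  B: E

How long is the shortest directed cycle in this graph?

3

For each vertex v, BFS finds the shortest path from v back to v.
The shortest such closed walk is D → C → I → D, length 3.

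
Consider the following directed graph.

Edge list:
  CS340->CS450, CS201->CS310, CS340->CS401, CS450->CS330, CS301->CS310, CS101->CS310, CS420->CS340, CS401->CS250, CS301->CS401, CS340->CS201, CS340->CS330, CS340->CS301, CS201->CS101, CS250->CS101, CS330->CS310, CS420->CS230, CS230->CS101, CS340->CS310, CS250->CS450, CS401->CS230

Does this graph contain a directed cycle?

DFS with white/gray/black marking, starting from CS301:
CS301 gray
  CS401 gray
    CS230 gray
      CS101 gray
        CS310 gray
        CS310 black
      CS101 black
    CS230 black
    CS250 gray
      CS450 gray
        CS330 gray
          CS330→CS310: CS310 black — skip
        CS330 black
      CS450 black
      CS250→CS101: CS101 black — skip
    CS250 black
  CS401 black
  CS301→CS310: CS310 black — skip
CS301 black
CS420 gray
  CS340 gray
    CS340→CS401: CS401 black — skip
    CS340→CS450: CS450 black — skip
    CS201 gray
      CS201→CS101: CS101 black — skip
      CS201→CS310: CS310 black — skip
    CS201 black
    CS340→CS301: CS301 black — skip
    CS340→CS310: CS310 black — skip
    CS340→CS330: CS330 black — skip
  CS340 black
  CS420→CS230: CS230 black — skip
CS420 black
Every edge goes to a white or black vertex — no back edge, so the graph is acyclic.

No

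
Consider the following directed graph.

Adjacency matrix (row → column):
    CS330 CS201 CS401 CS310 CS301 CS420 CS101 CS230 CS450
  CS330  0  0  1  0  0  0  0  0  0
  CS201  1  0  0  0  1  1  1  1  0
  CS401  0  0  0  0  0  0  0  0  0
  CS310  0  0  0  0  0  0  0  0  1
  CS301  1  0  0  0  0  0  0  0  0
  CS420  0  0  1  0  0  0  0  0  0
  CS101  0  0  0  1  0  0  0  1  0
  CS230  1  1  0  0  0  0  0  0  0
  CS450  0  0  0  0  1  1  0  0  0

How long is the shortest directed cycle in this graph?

2

For each vertex v, BFS finds the shortest path from v back to v.
The shortest such closed walk is CS201 → CS230 → CS201, length 2.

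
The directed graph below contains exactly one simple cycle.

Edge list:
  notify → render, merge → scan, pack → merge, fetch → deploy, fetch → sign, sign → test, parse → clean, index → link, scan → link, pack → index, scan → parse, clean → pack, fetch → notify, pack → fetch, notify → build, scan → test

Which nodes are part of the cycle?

DFS with gray/black marking from pack:
pack gray
  merge gray
    scan gray
      parse gray
        clean gray
          clean→pack: pack is gray → back edge
Back edge closes the cycle pack → merge → scan → parse → clean → pack; its vertices are {pack, scan, clean, merge, parse}.

pack, scan, clean, merge, parse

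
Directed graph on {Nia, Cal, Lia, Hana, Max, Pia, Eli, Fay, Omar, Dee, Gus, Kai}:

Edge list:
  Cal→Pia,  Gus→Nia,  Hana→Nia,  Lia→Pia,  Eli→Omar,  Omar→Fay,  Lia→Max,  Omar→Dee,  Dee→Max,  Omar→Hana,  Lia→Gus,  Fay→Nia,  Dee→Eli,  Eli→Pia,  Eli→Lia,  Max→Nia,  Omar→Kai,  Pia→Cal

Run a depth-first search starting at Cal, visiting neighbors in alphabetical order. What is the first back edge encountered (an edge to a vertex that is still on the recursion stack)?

DFS from Cal (visiting neighbors in alphabetical order); mark gray on enter, black on exit:
Cal gray
  Pia gray
    Pia→Cal: Cal is gray → back edge
First back edge: Pia → Cal.

Pia->Cal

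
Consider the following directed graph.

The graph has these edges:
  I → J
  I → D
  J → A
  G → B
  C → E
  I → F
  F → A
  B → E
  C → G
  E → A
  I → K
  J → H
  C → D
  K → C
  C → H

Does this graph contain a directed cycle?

No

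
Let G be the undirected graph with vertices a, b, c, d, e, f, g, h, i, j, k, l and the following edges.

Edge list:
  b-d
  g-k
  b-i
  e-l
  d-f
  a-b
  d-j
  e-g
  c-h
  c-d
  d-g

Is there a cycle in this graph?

No

DFS, tracking each vertex's parent; an edge to a visited non-parent vertex closes a cycle.
Start from c:
visit c (parent –)
  visit h (parent c)
    h–c: parent, skip
  visit d (parent c)
    visit g (parent d)
      visit k (parent g)
        k–g: parent, skip
      visit e (parent g)
        visit l (parent e)
          l–e: parent, skip
        e–g: parent, skip
      g–d: parent, skip
    visit j (parent d)
      j–d: parent, skip
    visit b (parent d)
      visit a (parent b)
        a–b: parent, skip
      b–d: parent, skip
      visit i (parent b)
        i–b: parent, skip
    d–c: parent, skip
    visit f (parent d)
      f–d: parent, skip
No non-parent visited neighbor found — the graph is a forest.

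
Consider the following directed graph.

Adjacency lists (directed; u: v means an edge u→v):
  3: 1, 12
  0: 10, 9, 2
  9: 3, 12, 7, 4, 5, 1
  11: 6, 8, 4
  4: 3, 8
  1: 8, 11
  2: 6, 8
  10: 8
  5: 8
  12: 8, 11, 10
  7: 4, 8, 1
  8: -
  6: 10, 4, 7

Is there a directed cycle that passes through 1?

Yes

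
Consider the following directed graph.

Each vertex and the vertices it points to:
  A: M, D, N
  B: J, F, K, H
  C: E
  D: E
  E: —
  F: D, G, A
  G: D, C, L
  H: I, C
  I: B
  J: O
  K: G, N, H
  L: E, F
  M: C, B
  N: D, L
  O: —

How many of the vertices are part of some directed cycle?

A vertex is on a directed cycle iff it belongs to a strongly connected component of size ≥ 2 (or has a self-loop).
The vertices on cycles are {A, B, F, G, H, I, K, L, M, N} — 10 in total.

10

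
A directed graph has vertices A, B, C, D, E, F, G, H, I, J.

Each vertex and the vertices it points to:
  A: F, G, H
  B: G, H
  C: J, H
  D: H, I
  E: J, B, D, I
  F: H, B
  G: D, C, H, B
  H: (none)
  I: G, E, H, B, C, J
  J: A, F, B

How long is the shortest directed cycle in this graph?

2

For each vertex v, BFS finds the shortest path from v back to v.
The shortest such closed walk is E → I → E, length 2.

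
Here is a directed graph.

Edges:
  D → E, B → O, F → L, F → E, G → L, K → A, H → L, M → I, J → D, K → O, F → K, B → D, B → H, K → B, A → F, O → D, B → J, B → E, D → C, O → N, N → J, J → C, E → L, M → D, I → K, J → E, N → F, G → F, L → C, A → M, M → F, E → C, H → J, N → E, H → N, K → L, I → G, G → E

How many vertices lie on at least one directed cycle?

10

A vertex is on a directed cycle iff it belongs to a strongly connected component of size ≥ 2 (or has a self-loop).
The vertices on cycles are {A, B, F, G, H, I, K, M, N, O} — 10 in total.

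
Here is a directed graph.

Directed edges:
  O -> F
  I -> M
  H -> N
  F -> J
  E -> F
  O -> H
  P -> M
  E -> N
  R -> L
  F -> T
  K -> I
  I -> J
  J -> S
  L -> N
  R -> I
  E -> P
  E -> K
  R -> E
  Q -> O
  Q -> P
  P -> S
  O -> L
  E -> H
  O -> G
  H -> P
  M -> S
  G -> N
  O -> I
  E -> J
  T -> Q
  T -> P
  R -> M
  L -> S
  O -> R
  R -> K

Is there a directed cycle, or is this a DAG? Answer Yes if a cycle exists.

DFS with white/gray/black marking, starting from K:
K gray
  I gray
    M gray
      S gray
      S black
    M black
    J gray
      J→S: S black — skip
    J black
  I black
K black
F gray
  F→J: J black — skip
  T gray
    Q gray
      O gray
        G gray
          N gray
          N black
        G black
        O→I: I black — skip
        O→F: F is gray → back edge
Back edge found, so a cycle exists: F → T → Q → O → F.

Yes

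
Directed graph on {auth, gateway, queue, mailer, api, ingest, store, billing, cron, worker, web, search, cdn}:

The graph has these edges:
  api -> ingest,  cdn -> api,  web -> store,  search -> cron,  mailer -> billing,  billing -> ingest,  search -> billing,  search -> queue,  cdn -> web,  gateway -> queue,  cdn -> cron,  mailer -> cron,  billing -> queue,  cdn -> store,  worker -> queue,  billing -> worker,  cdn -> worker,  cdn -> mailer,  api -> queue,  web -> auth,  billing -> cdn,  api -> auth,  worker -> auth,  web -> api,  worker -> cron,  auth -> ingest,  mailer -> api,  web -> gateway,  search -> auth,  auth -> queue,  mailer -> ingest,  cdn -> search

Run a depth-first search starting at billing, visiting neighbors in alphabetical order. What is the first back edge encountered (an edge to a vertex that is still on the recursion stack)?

DFS from billing (visiting neighbors in alphabetical order); mark gray on enter, black on exit:
billing gray
  cdn gray
    api gray
      auth gray
        ingest gray
        ingest black
        queue gray
        queue black
      auth black
      api→ingest: ingest black — skip
      api→queue: queue black — skip
    api black
    cron gray
    cron black
    mailer gray
      mailer→api: api black — skip
      mailer→billing: billing is gray → back edge
First back edge: mailer → billing.

mailer->billing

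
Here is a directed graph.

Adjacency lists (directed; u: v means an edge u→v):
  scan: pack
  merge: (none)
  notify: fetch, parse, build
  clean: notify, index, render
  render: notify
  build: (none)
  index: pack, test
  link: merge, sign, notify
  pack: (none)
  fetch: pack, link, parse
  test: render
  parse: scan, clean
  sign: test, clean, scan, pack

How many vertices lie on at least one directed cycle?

9

A vertex is on a directed cycle iff it belongs to a strongly connected component of size ≥ 2 (or has a self-loop).
The vertices on cycles are {link, sign, test, clean, fetch, index, parse, notify, render} — 9 in total.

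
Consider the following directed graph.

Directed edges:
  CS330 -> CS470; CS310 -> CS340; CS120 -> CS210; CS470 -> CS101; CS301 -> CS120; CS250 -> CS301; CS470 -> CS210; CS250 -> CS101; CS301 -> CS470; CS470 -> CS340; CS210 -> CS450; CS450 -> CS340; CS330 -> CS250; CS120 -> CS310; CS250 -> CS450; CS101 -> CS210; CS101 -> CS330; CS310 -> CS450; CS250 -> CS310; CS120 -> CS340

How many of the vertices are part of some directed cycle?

5

A vertex is on a directed cycle iff it belongs to a strongly connected component of size ≥ 2 (or has a self-loop).
The vertices on cycles are {CS101, CS250, CS301, CS330, CS470} — 5 in total.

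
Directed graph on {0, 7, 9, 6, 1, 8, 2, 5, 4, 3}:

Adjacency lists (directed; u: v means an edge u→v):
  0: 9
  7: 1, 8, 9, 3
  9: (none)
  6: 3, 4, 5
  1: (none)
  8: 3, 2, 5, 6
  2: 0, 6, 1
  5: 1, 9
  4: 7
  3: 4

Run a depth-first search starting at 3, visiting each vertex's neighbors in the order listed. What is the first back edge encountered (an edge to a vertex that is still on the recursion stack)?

DFS from 3 (visiting each vertex's neighbors in the order listed); mark gray on enter, black on exit:
3 gray
  4 gray
    7 gray
      1 gray
      1 black
      8 gray
        8→3: 3 is gray → back edge
First back edge: 8 → 3.

8->3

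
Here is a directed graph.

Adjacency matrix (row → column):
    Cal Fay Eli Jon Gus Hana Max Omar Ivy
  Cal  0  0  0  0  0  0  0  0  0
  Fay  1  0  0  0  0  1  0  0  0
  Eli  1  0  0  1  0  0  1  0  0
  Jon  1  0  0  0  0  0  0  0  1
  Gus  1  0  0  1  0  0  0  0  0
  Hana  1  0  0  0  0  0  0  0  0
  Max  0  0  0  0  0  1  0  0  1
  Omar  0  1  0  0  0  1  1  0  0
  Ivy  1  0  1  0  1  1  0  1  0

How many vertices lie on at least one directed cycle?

A vertex is on a directed cycle iff it belongs to a strongly connected component of size ≥ 2 (or has a self-loop).
The vertices on cycles are {Eli, Gus, Ivy, Jon, Max, Omar} — 6 in total.

6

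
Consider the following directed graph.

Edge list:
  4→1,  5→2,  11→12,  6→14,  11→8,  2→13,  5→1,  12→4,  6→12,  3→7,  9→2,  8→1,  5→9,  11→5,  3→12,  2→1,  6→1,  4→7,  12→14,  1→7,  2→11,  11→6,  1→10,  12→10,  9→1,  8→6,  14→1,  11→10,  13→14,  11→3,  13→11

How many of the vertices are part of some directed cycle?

5

A vertex is on a directed cycle iff it belongs to a strongly connected component of size ≥ 2 (or has a self-loop).
The vertices on cycles are {2, 5, 9, 11, 13} — 5 in total.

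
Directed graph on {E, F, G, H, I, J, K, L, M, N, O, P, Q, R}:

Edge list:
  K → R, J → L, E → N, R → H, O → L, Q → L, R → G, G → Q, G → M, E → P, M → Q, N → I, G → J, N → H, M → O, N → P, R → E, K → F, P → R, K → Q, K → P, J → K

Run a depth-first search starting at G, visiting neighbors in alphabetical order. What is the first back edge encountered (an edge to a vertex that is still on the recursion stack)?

DFS from G (visiting neighbors in alphabetical order); mark gray on enter, black on exit:
G gray
  J gray
    K gray
      F gray
      F black
      P gray
        R gray
          E gray
            N gray
              H gray
              H black
              I gray
              I black
              N→P: P is gray → back edge
First back edge: N → P.

N->P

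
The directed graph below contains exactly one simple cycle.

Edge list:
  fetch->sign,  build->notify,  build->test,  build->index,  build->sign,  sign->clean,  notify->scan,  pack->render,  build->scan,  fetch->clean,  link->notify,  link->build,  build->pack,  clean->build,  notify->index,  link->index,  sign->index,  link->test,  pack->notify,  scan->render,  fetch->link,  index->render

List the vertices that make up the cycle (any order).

DFS with gray/black marking from clean:
clean gray
  build gray
    notify gray
      index gray
        render gray
        render black
      index black
      scan gray
        scan→render: render black — skip
      scan black
    notify black
    pack gray
      pack→render: render black — skip
      pack→notify: notify black — skip
    pack black
    test gray
    test black
    build→scan: scan black — skip
    build→index: index black — skip
    sign gray
      sign→index: index black — skip
      sign→clean: clean is gray → back edge
Back edge closes the cycle clean → build → sign → clean; its vertices are {sign, build, clean}.

sign, build, clean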